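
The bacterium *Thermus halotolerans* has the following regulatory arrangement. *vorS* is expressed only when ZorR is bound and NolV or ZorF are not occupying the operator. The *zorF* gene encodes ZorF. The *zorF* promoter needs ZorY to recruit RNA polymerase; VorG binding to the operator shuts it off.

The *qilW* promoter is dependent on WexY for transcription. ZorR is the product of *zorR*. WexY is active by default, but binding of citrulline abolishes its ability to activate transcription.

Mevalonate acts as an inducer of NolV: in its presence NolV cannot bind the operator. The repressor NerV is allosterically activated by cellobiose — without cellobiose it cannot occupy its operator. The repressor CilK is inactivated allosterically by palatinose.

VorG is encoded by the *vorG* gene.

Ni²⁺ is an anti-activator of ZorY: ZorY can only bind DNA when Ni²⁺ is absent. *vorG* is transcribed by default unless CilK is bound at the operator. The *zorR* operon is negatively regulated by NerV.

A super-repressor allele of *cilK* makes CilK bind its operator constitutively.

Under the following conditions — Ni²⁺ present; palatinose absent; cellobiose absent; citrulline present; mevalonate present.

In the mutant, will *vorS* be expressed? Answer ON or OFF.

ON

Mevalonate is present, so NolV is inactive.
CilK is constitutively active in this strain.
With repressor CilK bound, *vorG* is not transcribed.
So VorG is not produced.
Ni²⁺ is present, so ZorY is inactive.
Required activator ZorY is absent, so *zorF* is not transcribed.
So ZorF is not produced.
Cellobiose is absent, so NerV is inactive.
With no repressor bound, *zorR* is transcribed.
So ZorR is produced and active.
No repressor is bound and ZorR is active, so *vorS* is transcribed.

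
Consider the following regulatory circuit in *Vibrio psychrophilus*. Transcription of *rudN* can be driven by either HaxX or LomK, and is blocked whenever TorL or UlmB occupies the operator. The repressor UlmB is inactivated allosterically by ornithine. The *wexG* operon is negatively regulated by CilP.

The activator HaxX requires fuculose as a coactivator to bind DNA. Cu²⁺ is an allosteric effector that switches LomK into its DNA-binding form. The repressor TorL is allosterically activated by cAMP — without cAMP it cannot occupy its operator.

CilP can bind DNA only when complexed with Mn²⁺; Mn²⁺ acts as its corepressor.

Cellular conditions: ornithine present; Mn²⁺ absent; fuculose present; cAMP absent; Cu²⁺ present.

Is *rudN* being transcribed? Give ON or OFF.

cAMP is absent, so TorL is inactive.
Fuculose is present, so HaxX is active.
Ornithine is present, so UlmB is inactive.
Cu²⁺ is present, so LomK is active.
Activator HaxX is present, so *rudN* is transcribed.

ON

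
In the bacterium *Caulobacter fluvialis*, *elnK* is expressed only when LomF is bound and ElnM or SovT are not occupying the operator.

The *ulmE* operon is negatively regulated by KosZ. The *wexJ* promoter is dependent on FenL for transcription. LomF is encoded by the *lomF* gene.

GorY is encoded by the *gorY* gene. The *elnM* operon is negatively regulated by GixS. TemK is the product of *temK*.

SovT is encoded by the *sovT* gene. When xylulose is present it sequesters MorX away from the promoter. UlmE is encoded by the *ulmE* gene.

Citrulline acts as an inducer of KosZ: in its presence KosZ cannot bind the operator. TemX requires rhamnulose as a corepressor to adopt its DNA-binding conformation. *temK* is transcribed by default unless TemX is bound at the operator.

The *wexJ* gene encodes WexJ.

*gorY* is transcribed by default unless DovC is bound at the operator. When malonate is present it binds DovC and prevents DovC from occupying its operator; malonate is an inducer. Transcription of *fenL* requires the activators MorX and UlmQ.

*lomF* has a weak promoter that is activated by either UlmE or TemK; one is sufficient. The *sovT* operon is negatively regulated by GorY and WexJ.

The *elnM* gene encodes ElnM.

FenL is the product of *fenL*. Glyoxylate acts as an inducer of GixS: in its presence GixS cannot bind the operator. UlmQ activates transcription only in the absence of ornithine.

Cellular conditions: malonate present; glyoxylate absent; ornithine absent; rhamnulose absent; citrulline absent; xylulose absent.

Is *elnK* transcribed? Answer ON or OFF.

Glyoxylate is absent, so GixS is active.
With repressor GixS bound, *elnM* is not transcribed.
So ElnM is not produced.
Citrulline is absent, so KosZ is active.
With repressor KosZ bound, *ulmE* is not transcribed.
So UlmE is not produced.
Rhamnulose is absent, so TemX is inactive.
With no repressor bound, *temK* is transcribed.
So TemK is produced and active.
Activator TemK is present, so *lomF* is transcribed.
So LomF is produced and active.
Malonate is present, so DovC is inactive.
With no repressor bound, *gorY* is transcribed.
So GorY is produced and active.
Xylulose is absent, so MorX is active.
Ornithine is absent, so UlmQ is active.
No repressor is bound and MorX and UlmQ are active, so *fenL* is transcribed.
So FenL is produced and active.
No repressor is bound and FenL is active, so *wexJ* is transcribed.
So WexJ is produced and active.
With repressor GorY bound, *sovT* is not transcribed.
So SovT is not produced.
No repressor is bound and LomF is active, so *elnK* is transcribed.

ON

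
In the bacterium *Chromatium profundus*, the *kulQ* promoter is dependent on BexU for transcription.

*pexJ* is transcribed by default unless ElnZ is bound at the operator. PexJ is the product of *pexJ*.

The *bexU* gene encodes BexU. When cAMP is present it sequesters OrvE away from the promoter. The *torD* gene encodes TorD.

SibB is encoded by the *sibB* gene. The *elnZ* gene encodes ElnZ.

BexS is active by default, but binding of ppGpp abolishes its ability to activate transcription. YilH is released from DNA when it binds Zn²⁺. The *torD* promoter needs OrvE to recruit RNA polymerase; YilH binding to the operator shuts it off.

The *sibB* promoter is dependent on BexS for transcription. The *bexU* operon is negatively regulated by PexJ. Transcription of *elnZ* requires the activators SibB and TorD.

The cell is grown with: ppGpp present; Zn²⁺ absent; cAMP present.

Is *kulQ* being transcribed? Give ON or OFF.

OFF

ppGpp is present, so BexS is inactive.
Required activator BexS is absent, so *sibB* is not transcribed.
So SibB is not produced.
cAMP is present, so OrvE is inactive.
Zn²⁺ is absent, so YilH is active.
With repressor YilH bound, *torD* is not transcribed.
So TorD is not produced.
Required activator SibB is absent, so *elnZ* is not transcribed.
So ElnZ is not produced.
With no repressor bound, *pexJ* is transcribed.
So PexJ is produced and active.
With repressor PexJ bound, *bexU* is not transcribed.
So BexU is not produced.
Required activator BexU is absent, so *kulQ* is not transcribed.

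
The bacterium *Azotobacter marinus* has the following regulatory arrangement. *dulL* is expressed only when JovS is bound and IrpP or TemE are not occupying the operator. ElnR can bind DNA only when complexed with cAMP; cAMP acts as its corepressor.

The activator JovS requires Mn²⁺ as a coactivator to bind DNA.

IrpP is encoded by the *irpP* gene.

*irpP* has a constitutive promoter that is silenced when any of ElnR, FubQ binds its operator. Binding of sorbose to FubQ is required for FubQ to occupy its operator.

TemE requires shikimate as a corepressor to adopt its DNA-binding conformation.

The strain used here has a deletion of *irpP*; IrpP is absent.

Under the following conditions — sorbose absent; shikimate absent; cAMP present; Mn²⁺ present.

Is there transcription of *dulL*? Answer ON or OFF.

IrpP is non-functional in this strain, so it has no effect.
Mn²⁺ is present, so JovS is active.
Shikimate is absent, so TemE is inactive.
No repressor is bound and JovS is active, so *dulL* is transcribed.

ON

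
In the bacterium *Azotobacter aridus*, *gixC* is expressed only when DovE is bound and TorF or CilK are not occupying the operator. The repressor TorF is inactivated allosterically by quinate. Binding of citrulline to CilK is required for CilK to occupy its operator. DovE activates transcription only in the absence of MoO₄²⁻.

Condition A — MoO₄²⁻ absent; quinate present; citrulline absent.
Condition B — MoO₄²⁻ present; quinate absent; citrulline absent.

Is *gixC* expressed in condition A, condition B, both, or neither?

Condition A:
MoO₄²⁻ is absent, so DovE is active.
Quinate is present, so TorF is inactive.
Citrulline is absent, so CilK is inactive.
No repressor is bound and DovE is active, so *gixC* is transcribed.
→ *gixC* is ON in A.
Condition B:
MoO₄²⁻ is present, so DovE is inactive.
Quinate is absent, so TorF is active.
Citrulline is absent, so CilK is inactive.
With repressor TorF bound, *gixC* is not transcribed.
→ *gixC* is OFF in B.

A only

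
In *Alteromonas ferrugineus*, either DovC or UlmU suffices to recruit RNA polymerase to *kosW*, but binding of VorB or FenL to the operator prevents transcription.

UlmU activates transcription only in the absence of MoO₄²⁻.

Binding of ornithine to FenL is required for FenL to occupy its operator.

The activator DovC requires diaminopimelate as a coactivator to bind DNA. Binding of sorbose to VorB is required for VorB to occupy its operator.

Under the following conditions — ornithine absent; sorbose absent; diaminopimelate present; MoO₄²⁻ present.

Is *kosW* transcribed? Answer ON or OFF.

ON

Diaminopimelate is present, so DovC is active.
Sorbose is absent, so VorB is inactive.
Ornithine is absent, so FenL is inactive.
MoO₄²⁻ is present, so UlmU is inactive.
Activator DovC is present, so *kosW* is transcribed.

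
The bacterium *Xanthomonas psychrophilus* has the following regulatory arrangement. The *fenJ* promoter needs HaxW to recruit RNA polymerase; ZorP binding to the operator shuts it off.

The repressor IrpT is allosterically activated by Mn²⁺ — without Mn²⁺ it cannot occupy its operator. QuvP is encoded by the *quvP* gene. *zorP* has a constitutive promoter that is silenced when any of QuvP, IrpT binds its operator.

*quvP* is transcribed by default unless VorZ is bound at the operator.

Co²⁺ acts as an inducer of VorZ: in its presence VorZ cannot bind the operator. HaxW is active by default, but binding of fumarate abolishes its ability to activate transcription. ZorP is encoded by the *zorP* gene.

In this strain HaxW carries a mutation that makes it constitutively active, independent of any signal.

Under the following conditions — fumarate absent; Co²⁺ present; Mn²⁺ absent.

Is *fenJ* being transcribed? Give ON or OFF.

HaxW is constitutively active in this strain.
Co²⁺ is present, so VorZ is inactive.
With no repressor bound, *quvP* is transcribed.
So QuvP is produced and active.
Mn²⁺ is absent, so IrpT is inactive.
With repressor QuvP bound, *zorP* is not transcribed.
So ZorP is not produced.
No repressor is bound and HaxW is active, so *fenJ* is transcribed.

ON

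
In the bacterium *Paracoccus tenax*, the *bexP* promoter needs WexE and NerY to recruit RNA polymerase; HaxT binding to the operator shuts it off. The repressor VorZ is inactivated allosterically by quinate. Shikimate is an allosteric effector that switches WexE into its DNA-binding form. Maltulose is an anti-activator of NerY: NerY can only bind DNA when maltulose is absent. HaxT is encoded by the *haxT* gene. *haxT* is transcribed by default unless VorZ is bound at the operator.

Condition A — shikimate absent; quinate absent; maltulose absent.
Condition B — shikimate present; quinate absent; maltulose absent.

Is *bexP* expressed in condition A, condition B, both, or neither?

B only

Condition A:
Shikimate is absent, so WexE is inactive.
Quinate is absent, so VorZ is active.
With repressor VorZ bound, *haxT* is not transcribed.
So HaxT is not produced.
Maltulose is absent, so NerY is active.
Required activator WexE is absent, so *bexP* is not transcribed.
→ *bexP* is OFF in A.
Condition B:
Shikimate is present, so WexE is active.
Quinate is absent, so VorZ is active.
With repressor VorZ bound, *haxT* is not transcribed.
So HaxT is not produced.
Maltulose is absent, so NerY is active.
No repressor is bound and WexE and NerY are active, so *bexP* is transcribed.
→ *bexP* is ON in B.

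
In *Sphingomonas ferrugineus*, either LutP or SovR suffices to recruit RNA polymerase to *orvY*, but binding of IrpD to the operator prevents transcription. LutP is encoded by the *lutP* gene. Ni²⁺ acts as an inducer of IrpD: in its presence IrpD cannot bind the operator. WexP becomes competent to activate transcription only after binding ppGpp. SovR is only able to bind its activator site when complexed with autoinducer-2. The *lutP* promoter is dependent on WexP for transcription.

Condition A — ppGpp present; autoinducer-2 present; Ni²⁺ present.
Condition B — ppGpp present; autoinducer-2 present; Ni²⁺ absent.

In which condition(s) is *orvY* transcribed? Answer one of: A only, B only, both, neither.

Condition A:
ppGpp is present, so WexP is active.
No repressor is bound and WexP is active, so *lutP* is transcribed.
So LutP is produced and active.
Autoinducer-2 is present, so SovR is active.
Ni²⁺ is present, so IrpD is inactive.
Activator LutP is present, so *orvY* is transcribed.
→ *orvY* is ON in A.
Condition B:
ppGpp is present, so WexP is active.
No repressor is bound and WexP is active, so *lutP* is transcribed.
So LutP is produced and active.
Autoinducer-2 is present, so SovR is active.
Ni²⁺ is absent, so IrpD is active.
With repressor IrpD bound, *orvY* is not transcribed.
→ *orvY* is OFF in B.

A only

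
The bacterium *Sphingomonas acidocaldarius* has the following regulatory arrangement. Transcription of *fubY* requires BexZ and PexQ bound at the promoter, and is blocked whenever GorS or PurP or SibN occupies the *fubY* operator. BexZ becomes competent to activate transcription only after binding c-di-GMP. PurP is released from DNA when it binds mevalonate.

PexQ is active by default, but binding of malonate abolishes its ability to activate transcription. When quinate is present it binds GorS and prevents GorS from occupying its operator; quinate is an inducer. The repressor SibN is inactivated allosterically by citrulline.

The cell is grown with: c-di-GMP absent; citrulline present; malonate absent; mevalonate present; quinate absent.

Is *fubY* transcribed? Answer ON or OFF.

Quinate is absent, so GorS is active.
Mevalonate is present, so PurP is inactive.
c-di-GMP is absent, so BexZ is inactive.
Malonate is absent, so PexQ is active.
Citrulline is present, so SibN is inactive.
With repressor GorS bound, *fubY* is not transcribed.

OFF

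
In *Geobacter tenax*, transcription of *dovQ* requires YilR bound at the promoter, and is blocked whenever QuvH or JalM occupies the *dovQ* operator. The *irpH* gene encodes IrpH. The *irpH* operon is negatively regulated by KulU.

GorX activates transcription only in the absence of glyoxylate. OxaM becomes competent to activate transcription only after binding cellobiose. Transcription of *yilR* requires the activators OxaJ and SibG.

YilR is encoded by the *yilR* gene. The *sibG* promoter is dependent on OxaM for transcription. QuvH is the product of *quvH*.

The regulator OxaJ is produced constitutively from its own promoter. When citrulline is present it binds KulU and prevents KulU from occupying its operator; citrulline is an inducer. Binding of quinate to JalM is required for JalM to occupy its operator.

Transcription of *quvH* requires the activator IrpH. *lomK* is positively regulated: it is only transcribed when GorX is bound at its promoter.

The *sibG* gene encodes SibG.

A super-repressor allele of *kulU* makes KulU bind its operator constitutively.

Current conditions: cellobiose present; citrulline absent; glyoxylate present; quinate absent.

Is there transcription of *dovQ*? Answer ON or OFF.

ON

KulU is constitutively active in this strain.
With repressor KulU bound, *irpH* is not transcribed.
So IrpH is not produced.
Required activator IrpH is absent, so *quvH* is not transcribed.
So QuvH is not produced.
OxaJ is produced constitutively and is active.
Cellobiose is present, so OxaM is active.
No repressor is bound and OxaM is active, so *sibG* is transcribed.
So SibG is produced and active.
No repressor is bound and OxaJ and SibG are active, so *yilR* is transcribed.
So YilR is produced and active.
Quinate is absent, so JalM is inactive.
No repressor is bound and YilR is active, so *dovQ* is transcribed.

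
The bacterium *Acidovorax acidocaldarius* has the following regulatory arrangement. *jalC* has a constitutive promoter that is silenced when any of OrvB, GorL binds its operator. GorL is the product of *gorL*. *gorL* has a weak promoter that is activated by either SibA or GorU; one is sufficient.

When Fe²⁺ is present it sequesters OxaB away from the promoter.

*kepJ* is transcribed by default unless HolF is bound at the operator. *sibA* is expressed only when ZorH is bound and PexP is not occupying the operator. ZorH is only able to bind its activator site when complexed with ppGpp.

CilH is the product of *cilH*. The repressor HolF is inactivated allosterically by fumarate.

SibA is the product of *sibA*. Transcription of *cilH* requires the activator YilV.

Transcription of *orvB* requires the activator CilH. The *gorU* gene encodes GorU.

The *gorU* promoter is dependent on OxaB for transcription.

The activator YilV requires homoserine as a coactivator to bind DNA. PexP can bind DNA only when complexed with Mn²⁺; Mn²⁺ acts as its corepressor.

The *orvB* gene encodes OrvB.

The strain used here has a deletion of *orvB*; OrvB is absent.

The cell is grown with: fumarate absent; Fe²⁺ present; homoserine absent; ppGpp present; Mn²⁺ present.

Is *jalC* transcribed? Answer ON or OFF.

OrvB is non-functional in this strain, so it has no effect.
ppGpp is present, so ZorH is active.
Mn²⁺ is present, so PexP is active.
With repressor PexP bound, *sibA* is not transcribed.
So SibA is not produced.
Fe²⁺ is present, so OxaB is inactive.
Required activator OxaB is absent, so *gorU* is not transcribed.
So GorU is not produced.
No activator is available at the *gorL* promoter, so *gorL* is not transcribed.
So GorL is not produced.
With no repressor bound, *jalC* is transcribed.

ON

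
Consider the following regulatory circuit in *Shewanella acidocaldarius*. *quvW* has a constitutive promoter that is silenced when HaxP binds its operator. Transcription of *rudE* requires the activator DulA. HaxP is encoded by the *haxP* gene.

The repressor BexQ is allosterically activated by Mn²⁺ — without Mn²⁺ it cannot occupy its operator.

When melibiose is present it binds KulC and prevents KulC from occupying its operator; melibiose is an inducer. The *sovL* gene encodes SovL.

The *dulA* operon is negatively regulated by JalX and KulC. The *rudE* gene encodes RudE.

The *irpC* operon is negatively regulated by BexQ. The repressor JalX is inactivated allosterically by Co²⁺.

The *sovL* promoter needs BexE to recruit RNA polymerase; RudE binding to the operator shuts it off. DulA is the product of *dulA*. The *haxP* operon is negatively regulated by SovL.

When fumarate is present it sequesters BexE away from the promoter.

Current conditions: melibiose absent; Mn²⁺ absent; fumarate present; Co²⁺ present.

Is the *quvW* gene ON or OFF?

OFF

Co²⁺ is present, so JalX is inactive.
Melibiose is absent, so KulC is active.
With repressor KulC bound, *dulA* is not transcribed.
So DulA is not produced.
Required activator DulA is absent, so *rudE* is not transcribed.
So RudE is not produced.
Fumarate is present, so BexE is inactive.
Required activator BexE is absent, so *sovL* is not transcribed.
So SovL is not produced.
With no repressor bound, *haxP* is transcribed.
So HaxP is produced and active.
With repressor HaxP bound, *quvW* is not transcribed.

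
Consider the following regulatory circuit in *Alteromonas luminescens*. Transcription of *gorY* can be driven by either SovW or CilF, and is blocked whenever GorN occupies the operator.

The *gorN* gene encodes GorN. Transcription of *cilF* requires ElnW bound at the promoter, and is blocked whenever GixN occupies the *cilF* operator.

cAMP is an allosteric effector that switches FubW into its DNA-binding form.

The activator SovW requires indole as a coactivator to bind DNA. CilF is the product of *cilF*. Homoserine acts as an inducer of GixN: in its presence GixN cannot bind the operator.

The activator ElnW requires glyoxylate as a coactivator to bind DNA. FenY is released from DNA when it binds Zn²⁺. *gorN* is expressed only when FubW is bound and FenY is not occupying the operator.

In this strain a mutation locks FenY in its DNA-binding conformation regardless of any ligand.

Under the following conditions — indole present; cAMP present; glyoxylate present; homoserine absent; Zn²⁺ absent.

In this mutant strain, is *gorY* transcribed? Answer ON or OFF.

Indole is present, so SovW is active.
FenY is constitutively active in this strain.
cAMP is present, so FubW is active.
With repressor FenY bound, *gorN* is not transcribed.
So GorN is not produced.
Glyoxylate is present, so ElnW is active.
Homoserine is absent, so GixN is active.
With repressor GixN bound, *cilF* is not transcribed.
So CilF is not produced.
Activator SovW is present, so *gorY* is transcribed.

ON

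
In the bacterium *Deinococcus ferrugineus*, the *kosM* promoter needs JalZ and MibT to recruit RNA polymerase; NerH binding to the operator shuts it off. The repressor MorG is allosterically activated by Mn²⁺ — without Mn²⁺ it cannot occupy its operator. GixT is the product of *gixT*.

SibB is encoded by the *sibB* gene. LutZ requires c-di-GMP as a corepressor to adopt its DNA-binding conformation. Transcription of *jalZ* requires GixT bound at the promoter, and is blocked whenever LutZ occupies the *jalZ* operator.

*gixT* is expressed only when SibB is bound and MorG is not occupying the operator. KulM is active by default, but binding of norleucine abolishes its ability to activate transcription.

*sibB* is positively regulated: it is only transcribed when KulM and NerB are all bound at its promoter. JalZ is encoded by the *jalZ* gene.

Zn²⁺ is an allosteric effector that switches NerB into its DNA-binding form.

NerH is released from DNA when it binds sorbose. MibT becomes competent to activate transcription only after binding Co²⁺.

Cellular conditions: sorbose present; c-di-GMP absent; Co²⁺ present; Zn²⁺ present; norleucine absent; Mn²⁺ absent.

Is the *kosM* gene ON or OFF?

ON

Norleucine is absent, so KulM is active.
Zn²⁺ is present, so NerB is active.
No repressor is bound and KulM and NerB are active, so *sibB* is transcribed.
So SibB is produced and active.
Mn²⁺ is absent, so MorG is inactive.
No repressor is bound and SibB is active, so *gixT* is transcribed.
So GixT is produced and active.
c-di-GMP is absent, so LutZ is inactive.
No repressor is bound and GixT is active, so *jalZ* is transcribed.
So JalZ is produced and active.
Co²⁺ is present, so MibT is active.
Sorbose is present, so NerH is inactive.
No repressor is bound and JalZ and MibT are active, so *kosM* is transcribed.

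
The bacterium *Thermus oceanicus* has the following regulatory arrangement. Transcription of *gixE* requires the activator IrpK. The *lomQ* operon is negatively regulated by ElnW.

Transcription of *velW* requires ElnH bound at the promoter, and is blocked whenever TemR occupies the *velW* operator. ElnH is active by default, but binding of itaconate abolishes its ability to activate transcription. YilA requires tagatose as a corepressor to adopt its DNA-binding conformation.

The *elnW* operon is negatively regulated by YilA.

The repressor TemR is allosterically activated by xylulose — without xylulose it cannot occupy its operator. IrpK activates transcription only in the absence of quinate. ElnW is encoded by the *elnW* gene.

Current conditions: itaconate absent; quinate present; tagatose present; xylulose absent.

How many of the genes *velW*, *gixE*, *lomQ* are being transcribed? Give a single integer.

Xylulose is absent, so TemR is inactive.
Itaconate is absent, so ElnH is active.
No repressor is bound and ElnH is active, so *velW* is transcribed.
→ *velW* is ON.
Quinate is present, so IrpK is inactive.
Required activator IrpK is absent, so *gixE* is not transcribed.
→ *gixE* is OFF.
Tagatose is present, so YilA is active.
With repressor YilA bound, *elnW* is not transcribed.
So ElnW is not produced.
With no repressor bound, *lomQ* is transcribed.
→ *lomQ* is ON.
2 of the 3 genes are transcribed.

2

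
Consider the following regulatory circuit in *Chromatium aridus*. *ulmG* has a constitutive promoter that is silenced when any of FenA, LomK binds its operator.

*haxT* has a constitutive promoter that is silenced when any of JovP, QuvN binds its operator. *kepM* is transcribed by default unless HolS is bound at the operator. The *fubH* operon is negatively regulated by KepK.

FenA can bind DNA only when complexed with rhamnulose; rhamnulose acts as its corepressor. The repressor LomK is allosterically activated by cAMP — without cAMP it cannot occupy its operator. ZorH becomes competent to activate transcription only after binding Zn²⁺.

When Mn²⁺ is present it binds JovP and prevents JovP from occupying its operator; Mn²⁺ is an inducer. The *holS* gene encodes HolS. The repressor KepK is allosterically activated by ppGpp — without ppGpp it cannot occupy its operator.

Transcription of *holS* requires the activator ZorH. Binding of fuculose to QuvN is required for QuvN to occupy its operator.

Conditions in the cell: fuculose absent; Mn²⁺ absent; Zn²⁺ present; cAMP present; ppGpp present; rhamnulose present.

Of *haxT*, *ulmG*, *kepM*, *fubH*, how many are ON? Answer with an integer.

Mn²⁺ is absent, so JovP is active.
Fuculose is absent, so QuvN is inactive.
With repressor JovP bound, *haxT* is not transcribed.
→ *haxT* is OFF.
Rhamnulose is present, so FenA is active.
cAMP is present, so LomK is active.
With repressor FenA bound, *ulmG* is not transcribed.
→ *ulmG* is OFF.
Zn²⁺ is present, so ZorH is active.
No repressor is bound and ZorH is active, so *holS* is transcribed.
So HolS is produced and active.
With repressor HolS bound, *kepM* is not transcribed.
→ *kepM* is OFF.
ppGpp is present, so KepK is active.
With repressor KepK bound, *fubH* is not transcribed.
→ *fubH* is OFF.
0 of the 4 genes are transcribed.

0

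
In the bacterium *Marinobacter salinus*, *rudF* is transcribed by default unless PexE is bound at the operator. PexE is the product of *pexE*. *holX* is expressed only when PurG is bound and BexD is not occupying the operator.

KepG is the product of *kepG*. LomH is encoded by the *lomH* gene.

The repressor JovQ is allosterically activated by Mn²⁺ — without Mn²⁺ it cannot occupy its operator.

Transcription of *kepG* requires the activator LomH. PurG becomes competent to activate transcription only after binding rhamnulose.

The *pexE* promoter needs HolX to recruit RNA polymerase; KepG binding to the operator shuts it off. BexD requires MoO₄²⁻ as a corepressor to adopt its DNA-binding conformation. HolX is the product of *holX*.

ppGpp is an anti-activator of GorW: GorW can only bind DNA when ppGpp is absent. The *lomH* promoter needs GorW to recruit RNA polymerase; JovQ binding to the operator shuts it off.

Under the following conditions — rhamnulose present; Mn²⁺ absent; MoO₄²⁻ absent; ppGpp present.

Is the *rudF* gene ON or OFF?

OFF

ppGpp is present, so GorW is inactive.
Mn²⁺ is absent, so JovQ is inactive.
Required activator GorW is absent, so *lomH* is not transcribed.
So LomH is not produced.
Required activator LomH is absent, so *kepG* is not transcribed.
So KepG is not produced.
Rhamnulose is present, so PurG is active.
MoO₄²⁻ is absent, so BexD is inactive.
No repressor is bound and PurG is active, so *holX* is transcribed.
So HolX is produced and active.
No repressor is bound and HolX is active, so *pexE* is transcribed.
So PexE is produced and active.
With repressor PexE bound, *rudF* is not transcribed.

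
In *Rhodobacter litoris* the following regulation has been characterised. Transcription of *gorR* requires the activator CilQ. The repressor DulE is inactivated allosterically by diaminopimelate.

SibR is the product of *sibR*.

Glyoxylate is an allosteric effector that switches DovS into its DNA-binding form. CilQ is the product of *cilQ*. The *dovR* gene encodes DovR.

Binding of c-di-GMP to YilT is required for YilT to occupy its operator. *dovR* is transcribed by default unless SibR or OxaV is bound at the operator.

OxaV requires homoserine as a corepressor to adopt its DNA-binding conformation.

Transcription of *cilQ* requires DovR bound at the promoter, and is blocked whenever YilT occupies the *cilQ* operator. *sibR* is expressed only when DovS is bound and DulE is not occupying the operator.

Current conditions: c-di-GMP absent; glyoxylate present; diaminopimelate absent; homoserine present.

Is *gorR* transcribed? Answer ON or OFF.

Diaminopimelate is absent, so DulE is active.
Glyoxylate is present, so DovS is active.
With repressor DulE bound, *sibR* is not transcribed.
So SibR is not produced.
Homoserine is present, so OxaV is active.
With repressor OxaV bound, *dovR* is not transcribed.
So DovR is not produced.
c-di-GMP is absent, so YilT is inactive.
Required activator DovR is absent, so *cilQ* is not transcribed.
So CilQ is not produced.
Required activator CilQ is absent, so *gorR* is not transcribed.

OFF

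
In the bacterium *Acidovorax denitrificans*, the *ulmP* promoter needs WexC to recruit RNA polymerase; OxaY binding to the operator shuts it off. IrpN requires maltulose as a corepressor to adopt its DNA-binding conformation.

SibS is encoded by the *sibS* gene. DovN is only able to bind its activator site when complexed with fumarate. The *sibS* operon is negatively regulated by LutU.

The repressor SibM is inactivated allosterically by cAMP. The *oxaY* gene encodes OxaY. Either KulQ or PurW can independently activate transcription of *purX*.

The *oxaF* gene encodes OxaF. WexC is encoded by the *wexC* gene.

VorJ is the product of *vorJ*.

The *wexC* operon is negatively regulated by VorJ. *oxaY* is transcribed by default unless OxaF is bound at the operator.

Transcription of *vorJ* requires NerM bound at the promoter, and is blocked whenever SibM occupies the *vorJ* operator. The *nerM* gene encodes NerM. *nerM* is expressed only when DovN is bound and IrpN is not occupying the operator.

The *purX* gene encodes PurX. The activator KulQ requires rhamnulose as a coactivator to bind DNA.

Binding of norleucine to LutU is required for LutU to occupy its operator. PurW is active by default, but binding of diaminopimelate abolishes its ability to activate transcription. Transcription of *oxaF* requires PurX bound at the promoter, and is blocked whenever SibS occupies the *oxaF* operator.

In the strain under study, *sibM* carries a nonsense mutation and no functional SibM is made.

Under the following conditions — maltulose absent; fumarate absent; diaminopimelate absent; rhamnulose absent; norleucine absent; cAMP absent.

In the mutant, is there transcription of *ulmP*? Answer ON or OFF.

OFF

SibM is non-functional in this strain, so it has no effect.
Fumarate is absent, so DovN is inactive.
Maltulose is absent, so IrpN is inactive.
Required activator DovN is absent, so *nerM* is not transcribed.
So NerM is not produced.
Required activator NerM is absent, so *vorJ* is not transcribed.
So VorJ is not produced.
With no repressor bound, *wexC* is transcribed.
So WexC is produced and active.
Rhamnulose is absent, so KulQ is inactive.
Diaminopimelate is absent, so PurW is active.
Activator PurW is present, so *purX* is transcribed.
So PurX is produced and active.
Norleucine is absent, so LutU is inactive.
With no repressor bound, *sibS* is transcribed.
So SibS is produced and active.
With repressor SibS bound, *oxaF* is not transcribed.
So OxaF is not produced.
With no repressor bound, *oxaY* is transcribed.
So OxaY is produced and active.
With repressor OxaY bound, *ulmP* is not transcribed.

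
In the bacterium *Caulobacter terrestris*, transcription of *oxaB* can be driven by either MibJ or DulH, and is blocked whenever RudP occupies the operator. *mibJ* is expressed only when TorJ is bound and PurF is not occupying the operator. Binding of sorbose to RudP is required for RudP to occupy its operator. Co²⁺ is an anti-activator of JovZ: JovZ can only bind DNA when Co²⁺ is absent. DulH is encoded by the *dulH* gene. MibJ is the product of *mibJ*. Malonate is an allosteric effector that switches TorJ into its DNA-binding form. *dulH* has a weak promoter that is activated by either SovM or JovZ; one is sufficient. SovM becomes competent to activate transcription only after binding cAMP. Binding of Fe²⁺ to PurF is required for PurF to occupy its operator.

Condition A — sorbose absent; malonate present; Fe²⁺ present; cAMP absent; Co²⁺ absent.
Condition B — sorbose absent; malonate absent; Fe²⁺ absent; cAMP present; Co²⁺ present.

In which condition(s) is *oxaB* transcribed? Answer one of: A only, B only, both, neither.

both

Condition A:
Sorbose is absent, so RudP is inactive.
Malonate is present, so TorJ is active.
Fe²⁺ is present, so PurF is active.
With repressor PurF bound, *mibJ* is not transcribed.
So MibJ is not produced.
cAMP is absent, so SovM is inactive.
Co²⁺ is absent, so JovZ is active.
Activator JovZ is present, so *dulH* is transcribed.
So DulH is produced and active.
Activator DulH is present, so *oxaB* is transcribed.
→ *oxaB* is ON in A.
Condition B:
Sorbose is absent, so RudP is inactive.
Malonate is absent, so TorJ is inactive.
Fe²⁺ is absent, so PurF is inactive.
Required activator TorJ is absent, so *mibJ* is not transcribed.
So MibJ is not produced.
cAMP is present, so SovM is active.
Co²⁺ is present, so JovZ is inactive.
Activator SovM is present, so *dulH* is transcribed.
So DulH is produced and active.
Activator DulH is present, so *oxaB* is transcribed.
→ *oxaB* is ON in B.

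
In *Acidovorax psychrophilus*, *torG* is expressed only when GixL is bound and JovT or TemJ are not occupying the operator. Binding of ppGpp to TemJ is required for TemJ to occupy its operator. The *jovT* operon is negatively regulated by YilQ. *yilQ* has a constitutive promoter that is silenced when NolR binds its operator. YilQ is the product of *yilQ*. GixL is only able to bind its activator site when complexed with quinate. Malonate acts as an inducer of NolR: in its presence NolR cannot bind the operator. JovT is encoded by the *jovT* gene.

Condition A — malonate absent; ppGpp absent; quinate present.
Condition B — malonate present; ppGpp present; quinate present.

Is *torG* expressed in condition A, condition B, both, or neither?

neither

Condition A:
Malonate is absent, so NolR is active.
With repressor NolR bound, *yilQ* is not transcribed.
So YilQ is not produced.
With no repressor bound, *jovT* is transcribed.
So JovT is produced and active.
ppGpp is absent, so TemJ is inactive.
Quinate is present, so GixL is active.
With repressor JovT bound, *torG* is not transcribed.
→ *torG* is OFF in A.
Condition B:
Malonate is present, so NolR is inactive.
With no repressor bound, *yilQ* is transcribed.
So YilQ is produced and active.
With repressor YilQ bound, *jovT* is not transcribed.
So JovT is not produced.
ppGpp is present, so TemJ is active.
Quinate is present, so GixL is active.
With repressor TemJ bound, *torG* is not transcribed.
→ *torG* is OFF in B.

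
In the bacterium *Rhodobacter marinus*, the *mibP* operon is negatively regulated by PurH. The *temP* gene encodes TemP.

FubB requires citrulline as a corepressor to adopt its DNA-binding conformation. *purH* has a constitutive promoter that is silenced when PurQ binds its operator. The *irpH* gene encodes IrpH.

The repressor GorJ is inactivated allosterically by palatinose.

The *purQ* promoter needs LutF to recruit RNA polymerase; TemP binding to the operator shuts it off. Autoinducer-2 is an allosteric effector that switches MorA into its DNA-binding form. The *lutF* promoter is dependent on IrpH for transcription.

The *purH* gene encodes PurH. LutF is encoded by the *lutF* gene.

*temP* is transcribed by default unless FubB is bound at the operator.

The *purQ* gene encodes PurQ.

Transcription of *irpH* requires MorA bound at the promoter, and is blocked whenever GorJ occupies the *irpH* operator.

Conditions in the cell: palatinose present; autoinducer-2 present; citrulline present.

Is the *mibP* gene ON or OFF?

Autoinducer-2 is present, so MorA is active.
Palatinose is present, so GorJ is inactive.
No repressor is bound and MorA is active, so *irpH* is transcribed.
So IrpH is produced and active.
No repressor is bound and IrpH is active, so *lutF* is transcribed.
So LutF is produced and active.
Citrulline is present, so FubB is active.
With repressor FubB bound, *temP* is not transcribed.
So TemP is not produced.
No repressor is bound and LutF is active, so *purQ* is transcribed.
So PurQ is produced and active.
With repressor PurQ bound, *purH* is not transcribed.
So PurH is not produced.
With no repressor bound, *mibP* is transcribed.

ON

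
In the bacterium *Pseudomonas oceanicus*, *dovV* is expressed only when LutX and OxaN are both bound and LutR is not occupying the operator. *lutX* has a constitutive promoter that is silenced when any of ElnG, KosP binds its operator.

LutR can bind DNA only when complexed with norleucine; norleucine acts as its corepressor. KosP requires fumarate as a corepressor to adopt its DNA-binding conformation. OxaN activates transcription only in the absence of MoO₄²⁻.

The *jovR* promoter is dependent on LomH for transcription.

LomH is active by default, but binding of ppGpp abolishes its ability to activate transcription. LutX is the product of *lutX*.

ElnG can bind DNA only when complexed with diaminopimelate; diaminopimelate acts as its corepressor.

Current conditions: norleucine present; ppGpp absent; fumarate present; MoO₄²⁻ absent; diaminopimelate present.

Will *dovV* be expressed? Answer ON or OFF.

Diaminopimelate is present, so ElnG is active.
Fumarate is present, so KosP is active.
With repressor ElnG bound, *lutX* is not transcribed.
So LutX is not produced.
Norleucine is present, so LutR is active.
MoO₄²⁻ is absent, so OxaN is active.
With repressor LutR bound, *dovV* is not transcribed.

OFF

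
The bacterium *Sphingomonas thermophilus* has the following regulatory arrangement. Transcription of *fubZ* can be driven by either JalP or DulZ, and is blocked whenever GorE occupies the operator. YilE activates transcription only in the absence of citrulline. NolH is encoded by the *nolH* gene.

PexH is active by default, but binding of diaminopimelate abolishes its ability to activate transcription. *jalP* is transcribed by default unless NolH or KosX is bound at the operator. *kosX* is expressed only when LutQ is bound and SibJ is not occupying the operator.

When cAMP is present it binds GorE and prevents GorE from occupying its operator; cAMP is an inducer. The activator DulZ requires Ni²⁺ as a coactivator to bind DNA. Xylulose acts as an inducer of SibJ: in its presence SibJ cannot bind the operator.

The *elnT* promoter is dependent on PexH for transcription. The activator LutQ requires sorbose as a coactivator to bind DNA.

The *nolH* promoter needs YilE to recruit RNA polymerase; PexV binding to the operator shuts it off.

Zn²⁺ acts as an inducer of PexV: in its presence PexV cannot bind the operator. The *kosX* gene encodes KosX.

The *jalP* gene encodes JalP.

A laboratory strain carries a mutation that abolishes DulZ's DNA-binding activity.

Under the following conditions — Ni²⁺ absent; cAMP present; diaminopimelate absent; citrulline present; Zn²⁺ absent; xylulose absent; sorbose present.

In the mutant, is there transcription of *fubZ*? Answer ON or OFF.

ON

Citrulline is present, so YilE is inactive.
Zn²⁺ is absent, so PexV is active.
With repressor PexV bound, *nolH* is not transcribed.
So NolH is not produced.
Xylulose is absent, so SibJ is active.
Sorbose is present, so LutQ is active.
With repressor SibJ bound, *kosX* is not transcribed.
So KosX is not produced.
With no repressor bound, *jalP* is transcribed.
So JalP is produced and active.
cAMP is present, so GorE is inactive.
DulZ is non-functional in this strain, so it has no effect.
Activator JalP is present, so *fubZ* is transcribed.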